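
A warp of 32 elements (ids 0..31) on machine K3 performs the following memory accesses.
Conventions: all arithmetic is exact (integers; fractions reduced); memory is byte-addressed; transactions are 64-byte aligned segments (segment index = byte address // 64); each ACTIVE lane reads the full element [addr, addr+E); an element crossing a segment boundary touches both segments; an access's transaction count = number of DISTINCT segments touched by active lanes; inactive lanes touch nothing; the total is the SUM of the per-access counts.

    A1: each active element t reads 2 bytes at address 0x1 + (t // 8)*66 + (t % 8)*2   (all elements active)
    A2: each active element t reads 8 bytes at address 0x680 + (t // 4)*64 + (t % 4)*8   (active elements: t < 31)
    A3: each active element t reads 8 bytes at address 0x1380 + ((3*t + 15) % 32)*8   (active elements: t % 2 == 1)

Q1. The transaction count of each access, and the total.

A1: 4 transactions
A2: 8 transactions
A3: 4 transactions

Answer: 4,8,4; total 16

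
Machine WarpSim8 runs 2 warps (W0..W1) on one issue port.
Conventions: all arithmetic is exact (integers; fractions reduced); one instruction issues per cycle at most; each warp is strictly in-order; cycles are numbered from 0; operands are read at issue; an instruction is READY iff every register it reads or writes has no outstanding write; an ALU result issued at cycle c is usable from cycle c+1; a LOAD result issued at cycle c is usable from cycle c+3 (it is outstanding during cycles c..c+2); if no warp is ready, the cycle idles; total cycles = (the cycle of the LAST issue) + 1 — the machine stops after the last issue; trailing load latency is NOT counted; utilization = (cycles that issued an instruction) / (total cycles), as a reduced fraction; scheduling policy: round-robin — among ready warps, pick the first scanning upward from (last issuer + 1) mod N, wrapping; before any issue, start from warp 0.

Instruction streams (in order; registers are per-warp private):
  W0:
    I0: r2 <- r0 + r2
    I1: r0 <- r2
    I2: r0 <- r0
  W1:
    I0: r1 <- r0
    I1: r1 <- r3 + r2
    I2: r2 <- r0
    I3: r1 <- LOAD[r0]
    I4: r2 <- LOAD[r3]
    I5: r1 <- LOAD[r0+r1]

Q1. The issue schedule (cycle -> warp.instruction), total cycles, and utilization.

cycle 0: W0.I0
cycle 1: W1.I0
cycle 2: W0.I1
cycle 3: W1.I1
cycle 4: W0.I2
cycle 5: W1.I2
cycle 6: W1.I3
cycle 7: W1.I4
cycle 8: idle
cycle 9: W1.I5

Answer: 10 cycles, utilization 9/10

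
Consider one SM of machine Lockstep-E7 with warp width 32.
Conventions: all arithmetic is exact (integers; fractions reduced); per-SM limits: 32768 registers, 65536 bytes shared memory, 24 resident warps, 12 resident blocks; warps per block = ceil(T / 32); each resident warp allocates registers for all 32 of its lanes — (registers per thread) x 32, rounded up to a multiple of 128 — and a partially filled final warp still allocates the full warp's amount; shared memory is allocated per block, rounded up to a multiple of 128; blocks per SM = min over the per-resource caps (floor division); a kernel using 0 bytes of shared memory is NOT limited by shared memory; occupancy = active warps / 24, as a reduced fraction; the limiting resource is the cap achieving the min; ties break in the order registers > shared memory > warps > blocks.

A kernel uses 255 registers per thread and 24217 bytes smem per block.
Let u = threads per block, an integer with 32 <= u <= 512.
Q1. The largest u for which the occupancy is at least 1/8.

Answer: u = 128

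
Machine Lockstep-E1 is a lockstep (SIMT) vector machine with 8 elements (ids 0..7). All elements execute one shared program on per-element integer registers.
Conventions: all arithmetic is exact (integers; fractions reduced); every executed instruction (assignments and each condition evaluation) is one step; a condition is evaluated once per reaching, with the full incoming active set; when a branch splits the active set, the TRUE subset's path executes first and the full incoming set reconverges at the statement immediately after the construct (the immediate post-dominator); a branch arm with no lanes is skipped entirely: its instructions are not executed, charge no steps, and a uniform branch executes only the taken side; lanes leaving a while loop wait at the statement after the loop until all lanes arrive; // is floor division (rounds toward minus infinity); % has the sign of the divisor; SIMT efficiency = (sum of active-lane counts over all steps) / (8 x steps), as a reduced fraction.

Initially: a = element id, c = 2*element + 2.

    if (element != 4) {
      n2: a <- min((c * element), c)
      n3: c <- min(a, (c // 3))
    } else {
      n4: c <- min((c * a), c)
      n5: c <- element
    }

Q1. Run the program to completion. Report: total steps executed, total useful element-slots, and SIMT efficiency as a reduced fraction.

Answer: 5 steps, 24 useful, 3/5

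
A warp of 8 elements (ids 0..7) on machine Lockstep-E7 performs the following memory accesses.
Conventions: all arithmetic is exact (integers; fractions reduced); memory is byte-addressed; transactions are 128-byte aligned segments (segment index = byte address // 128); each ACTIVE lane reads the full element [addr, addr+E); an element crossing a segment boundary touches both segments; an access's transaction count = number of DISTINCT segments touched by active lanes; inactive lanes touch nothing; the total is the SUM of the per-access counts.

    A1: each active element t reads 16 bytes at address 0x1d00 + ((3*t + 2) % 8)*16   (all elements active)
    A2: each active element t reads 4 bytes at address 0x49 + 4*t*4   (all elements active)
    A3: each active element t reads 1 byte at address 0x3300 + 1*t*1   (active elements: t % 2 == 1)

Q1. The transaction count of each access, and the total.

A1: 1 transaction
A2: 2 transactions
A3: 1 transaction

Answer: 1,2,1; total 4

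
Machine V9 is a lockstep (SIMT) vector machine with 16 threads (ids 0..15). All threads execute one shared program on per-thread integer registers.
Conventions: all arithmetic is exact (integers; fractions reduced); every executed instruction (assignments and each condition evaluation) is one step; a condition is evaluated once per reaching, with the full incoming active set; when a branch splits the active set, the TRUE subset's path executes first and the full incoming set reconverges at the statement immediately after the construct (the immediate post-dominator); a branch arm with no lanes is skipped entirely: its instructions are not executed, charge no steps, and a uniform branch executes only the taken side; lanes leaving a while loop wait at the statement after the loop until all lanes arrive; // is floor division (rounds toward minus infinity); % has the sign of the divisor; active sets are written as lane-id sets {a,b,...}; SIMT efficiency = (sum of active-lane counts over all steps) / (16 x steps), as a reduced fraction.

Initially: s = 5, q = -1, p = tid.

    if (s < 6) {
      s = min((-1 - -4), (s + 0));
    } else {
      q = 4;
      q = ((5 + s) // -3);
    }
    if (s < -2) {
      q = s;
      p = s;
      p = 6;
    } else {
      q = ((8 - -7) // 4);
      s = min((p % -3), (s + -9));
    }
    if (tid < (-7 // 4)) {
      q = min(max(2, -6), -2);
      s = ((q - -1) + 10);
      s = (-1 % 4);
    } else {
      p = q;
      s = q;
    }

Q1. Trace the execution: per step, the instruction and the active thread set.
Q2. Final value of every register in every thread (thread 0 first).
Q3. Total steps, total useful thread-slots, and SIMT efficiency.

step 0: eval (s < 6)                 {0,1,2,3,4,5,6,7,8,9,10,11,12,13,14,15}
step 1: s <- min((-1 - -4), (s + 0)) {0,1,2,3,4,5,6,7,8,9,10,11,12,13,14,15}
step 2: eval (s < -2)                {0,1,2,3,4,5,6,7,8,9,10,11,12,13,14,15}
step 3: q <- ((8 - -7) // 4)         {0,1,2,3,4,5,6,7,8,9,10,11,12,13,14,15}
step 4: s <- min((p % -3), (s + -9)) {0,1,2,3,4,5,6,7,8,9,10,11,12,13,14,15}
step 5: eval (tid < (-7 // 4))       {0,1,2,3,4,5,6,7,8,9,10,11,12,13,14,15}
step 6: p <- q                       {0,1,2,3,4,5,6,7,8,9,10,11,12,13,14,15}
step 7: s <- q                       {0,1,2,3,4,5,6,7,8,9,10,11,12,13,14,15}

Answer: 8 steps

s: 3,3,3,3,3,3,3,3,3,3,3,3,3,3,3,3
q: 3,3,3,3,3,3,3,3,3,3,3,3,3,3,3,3
p: 3,3,3,3,3,3,3,3,3,3,3,3,3,3,3,3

steps = 8; useful = 128; efficiency = 128/128 = 1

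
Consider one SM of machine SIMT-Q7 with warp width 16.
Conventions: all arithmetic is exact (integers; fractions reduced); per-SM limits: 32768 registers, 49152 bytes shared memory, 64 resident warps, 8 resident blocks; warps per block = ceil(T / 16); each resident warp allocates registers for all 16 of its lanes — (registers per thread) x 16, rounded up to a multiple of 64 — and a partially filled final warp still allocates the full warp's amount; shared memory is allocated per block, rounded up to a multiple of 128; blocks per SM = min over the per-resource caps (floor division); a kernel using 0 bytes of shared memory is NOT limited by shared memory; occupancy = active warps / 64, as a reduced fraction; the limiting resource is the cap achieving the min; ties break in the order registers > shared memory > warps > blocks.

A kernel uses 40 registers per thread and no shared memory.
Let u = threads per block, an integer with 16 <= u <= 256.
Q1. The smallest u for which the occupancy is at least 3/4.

Answer: u = 81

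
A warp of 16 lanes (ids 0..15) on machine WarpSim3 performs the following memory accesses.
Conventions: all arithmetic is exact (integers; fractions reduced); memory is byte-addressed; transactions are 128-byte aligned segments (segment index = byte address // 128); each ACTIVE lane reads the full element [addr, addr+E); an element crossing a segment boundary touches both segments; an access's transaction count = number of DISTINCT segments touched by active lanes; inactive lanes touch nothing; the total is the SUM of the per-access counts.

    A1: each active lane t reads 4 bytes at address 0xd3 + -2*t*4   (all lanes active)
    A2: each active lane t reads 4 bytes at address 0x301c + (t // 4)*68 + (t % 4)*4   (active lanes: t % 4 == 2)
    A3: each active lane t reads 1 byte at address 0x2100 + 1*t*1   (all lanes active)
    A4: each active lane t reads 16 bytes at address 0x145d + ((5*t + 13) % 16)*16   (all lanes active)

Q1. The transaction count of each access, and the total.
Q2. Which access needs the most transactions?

A1: 2 transactions
A2: 2 transactions
A3: 1 transaction
A4: 3 transactions

Answer: 2,2,1,3; total 8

Answer: A4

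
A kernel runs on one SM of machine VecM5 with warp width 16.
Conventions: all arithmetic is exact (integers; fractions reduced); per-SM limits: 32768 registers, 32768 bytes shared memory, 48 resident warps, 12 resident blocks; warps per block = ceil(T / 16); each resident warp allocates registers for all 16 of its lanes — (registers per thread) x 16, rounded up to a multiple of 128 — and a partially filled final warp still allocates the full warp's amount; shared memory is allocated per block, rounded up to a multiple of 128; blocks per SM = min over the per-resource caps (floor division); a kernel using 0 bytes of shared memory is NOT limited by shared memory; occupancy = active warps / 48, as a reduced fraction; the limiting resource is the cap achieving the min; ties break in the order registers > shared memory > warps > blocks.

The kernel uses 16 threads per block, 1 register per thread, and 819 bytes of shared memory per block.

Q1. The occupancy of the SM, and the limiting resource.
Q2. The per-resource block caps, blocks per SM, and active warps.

Answer: occupancy 1/4, limited by blocks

registers: 256 blocks
shared memory: 36 blocks
warps: 48 blocks
blocks: 12 blocks

Answer: 12 blocks, 12 active warps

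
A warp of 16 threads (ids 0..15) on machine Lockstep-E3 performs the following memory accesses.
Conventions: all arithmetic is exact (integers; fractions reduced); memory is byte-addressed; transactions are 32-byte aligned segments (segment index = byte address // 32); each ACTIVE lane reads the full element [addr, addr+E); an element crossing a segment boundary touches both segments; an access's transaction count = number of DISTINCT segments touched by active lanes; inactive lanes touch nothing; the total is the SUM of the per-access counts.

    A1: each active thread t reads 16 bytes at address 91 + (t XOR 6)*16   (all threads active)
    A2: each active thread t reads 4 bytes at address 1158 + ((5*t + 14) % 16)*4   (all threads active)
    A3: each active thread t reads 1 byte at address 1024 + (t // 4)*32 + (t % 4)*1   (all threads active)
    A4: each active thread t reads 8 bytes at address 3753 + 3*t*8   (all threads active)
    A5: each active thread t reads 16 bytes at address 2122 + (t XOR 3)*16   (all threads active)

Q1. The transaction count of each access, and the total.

A1: 9 transactions
A2: 3 transactions
A3: 4 transactions
A4: 12 transactions
A5: 9 transactions

Answer: 9,3,4,12,9; total 37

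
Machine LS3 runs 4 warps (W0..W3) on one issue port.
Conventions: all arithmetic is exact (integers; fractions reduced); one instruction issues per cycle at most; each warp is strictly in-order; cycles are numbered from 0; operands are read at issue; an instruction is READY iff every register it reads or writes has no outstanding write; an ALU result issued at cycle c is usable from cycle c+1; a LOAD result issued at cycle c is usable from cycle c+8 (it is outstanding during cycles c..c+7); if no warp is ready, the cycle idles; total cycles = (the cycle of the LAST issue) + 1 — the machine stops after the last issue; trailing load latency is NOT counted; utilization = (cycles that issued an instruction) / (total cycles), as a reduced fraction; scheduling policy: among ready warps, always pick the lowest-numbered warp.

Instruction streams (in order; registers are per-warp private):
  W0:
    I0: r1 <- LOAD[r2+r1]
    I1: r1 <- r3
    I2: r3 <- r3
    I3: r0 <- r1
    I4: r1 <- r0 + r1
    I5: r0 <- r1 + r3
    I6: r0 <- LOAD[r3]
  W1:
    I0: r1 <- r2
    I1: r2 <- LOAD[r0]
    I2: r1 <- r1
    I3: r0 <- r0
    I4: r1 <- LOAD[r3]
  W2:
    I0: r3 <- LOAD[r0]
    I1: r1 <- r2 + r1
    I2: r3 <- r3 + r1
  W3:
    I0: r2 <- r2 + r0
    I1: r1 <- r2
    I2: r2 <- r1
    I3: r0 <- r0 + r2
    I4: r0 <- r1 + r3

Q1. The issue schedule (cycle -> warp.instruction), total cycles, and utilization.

cycle 0: W0.I0
cycle 1: W1.I0
cycle 2: W1.I1
cycle 3: W1.I2
cycle 4: W1.I3
cycle 5: W1.I4
cycle 6: W2.I0
cycle 7: W2.I1
cycle 8: W0.I1
cycle 9: W0.I2
cycle 10: W0.I3
cycle 11: W0.I4
cycle 12: W0.I5
cycle 13: W0.I6
cycle 14: W2.I2
cycle 15: W3.I0
cycle 16: W3.I1
cycle 17: W3.I2
cycle 18: W3.I3
cycle 19: W3.I4

Answer: 20 cycles, utilization 1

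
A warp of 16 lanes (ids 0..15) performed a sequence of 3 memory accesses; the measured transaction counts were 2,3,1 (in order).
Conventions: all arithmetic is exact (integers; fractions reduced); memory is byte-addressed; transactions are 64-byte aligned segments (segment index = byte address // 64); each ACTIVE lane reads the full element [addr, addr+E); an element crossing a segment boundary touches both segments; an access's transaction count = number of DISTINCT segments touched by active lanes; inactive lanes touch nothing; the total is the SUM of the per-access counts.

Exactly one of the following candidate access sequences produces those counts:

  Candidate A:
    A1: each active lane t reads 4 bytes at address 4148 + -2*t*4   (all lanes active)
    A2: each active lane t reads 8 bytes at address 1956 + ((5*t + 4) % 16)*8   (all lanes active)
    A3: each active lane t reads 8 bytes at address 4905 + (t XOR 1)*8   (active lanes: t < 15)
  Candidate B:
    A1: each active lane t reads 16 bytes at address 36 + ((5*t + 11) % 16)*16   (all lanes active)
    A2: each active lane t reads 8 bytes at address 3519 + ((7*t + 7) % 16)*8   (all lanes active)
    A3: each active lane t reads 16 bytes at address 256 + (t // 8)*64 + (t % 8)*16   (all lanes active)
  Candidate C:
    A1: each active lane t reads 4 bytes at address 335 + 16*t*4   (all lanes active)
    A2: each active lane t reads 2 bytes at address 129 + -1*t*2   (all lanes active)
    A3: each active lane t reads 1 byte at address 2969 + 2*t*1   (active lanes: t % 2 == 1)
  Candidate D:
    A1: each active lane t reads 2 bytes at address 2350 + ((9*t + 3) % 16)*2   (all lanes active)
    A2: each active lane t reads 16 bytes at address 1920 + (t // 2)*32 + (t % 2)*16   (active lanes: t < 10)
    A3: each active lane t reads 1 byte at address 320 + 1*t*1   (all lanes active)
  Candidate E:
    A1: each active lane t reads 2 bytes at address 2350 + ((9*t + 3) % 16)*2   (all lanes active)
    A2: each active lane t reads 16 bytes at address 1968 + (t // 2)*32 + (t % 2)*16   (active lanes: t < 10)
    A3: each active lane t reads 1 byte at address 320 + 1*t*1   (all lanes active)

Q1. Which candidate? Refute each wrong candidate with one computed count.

A: A1 gives 3 transactions, not 2
B: A1 gives 5 transactions, not 2
C: A1 gives 16 transactions, not 2
E: A2 gives 4 transactions, not 3
D: all counts match (2,3,1)

Answer: D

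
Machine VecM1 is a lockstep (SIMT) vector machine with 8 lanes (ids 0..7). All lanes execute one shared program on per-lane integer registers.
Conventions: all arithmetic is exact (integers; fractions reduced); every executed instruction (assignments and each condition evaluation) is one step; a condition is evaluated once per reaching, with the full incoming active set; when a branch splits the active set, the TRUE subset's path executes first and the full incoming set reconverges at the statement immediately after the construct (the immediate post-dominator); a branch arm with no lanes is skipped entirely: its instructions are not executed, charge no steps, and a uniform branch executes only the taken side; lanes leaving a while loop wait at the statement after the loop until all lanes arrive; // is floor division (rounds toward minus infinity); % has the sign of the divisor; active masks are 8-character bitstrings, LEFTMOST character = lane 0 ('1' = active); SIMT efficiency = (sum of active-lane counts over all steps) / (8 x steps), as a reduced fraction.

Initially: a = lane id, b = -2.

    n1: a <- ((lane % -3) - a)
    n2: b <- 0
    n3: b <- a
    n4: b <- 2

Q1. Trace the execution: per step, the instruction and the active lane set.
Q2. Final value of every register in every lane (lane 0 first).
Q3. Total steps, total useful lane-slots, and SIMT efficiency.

step 0: a <- ((lane % -3) - a)       11111111
step 1: b <- 0                       11111111
step 2: b <- a                       11111111
step 3: b <- 2                       11111111

Answer: 4 steps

a: 0,-3,-3,-3,-6,-6,-6,-9
b: 2,2,2,2,2,2,2,2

steps = 4; useful = 32; efficiency = 32/32 = 1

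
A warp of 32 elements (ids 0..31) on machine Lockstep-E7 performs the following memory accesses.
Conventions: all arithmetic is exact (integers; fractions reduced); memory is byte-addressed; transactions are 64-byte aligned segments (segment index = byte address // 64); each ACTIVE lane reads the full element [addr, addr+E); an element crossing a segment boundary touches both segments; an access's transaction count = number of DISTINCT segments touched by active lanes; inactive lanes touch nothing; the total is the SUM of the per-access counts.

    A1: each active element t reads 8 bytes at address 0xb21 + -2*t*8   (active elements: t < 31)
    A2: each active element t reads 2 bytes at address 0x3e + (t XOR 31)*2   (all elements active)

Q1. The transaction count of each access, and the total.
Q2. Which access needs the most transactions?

A1: 8 transactions
A2: 2 transactions

Answer: 8,2; total 10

Answer: A1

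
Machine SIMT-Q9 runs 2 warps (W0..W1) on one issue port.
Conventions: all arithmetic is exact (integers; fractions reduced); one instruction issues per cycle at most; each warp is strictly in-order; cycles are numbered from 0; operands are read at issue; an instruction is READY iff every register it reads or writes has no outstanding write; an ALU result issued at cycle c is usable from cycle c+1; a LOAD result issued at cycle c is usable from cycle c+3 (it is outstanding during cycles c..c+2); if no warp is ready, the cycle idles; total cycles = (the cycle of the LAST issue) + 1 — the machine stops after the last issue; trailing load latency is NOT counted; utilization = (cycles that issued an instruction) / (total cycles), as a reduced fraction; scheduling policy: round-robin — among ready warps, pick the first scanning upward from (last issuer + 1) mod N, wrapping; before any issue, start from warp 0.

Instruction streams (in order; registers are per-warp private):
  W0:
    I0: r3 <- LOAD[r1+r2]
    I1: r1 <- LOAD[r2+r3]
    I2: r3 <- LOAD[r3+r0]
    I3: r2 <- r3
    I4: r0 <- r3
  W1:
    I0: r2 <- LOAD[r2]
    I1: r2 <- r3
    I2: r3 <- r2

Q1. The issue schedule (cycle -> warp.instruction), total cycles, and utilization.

cycle 0: W0.I0
cycle 1: W1.I0
cycle 2: idle
cycle 3: W0.I1
cycle 4: W1.I1
cycle 5: W0.I2
cycle 6: W1.I2
cycle 7: idle
cycle 8: W0.I3
cycle 9: W0.I4

Answer: 10 cycles, utilization 4/5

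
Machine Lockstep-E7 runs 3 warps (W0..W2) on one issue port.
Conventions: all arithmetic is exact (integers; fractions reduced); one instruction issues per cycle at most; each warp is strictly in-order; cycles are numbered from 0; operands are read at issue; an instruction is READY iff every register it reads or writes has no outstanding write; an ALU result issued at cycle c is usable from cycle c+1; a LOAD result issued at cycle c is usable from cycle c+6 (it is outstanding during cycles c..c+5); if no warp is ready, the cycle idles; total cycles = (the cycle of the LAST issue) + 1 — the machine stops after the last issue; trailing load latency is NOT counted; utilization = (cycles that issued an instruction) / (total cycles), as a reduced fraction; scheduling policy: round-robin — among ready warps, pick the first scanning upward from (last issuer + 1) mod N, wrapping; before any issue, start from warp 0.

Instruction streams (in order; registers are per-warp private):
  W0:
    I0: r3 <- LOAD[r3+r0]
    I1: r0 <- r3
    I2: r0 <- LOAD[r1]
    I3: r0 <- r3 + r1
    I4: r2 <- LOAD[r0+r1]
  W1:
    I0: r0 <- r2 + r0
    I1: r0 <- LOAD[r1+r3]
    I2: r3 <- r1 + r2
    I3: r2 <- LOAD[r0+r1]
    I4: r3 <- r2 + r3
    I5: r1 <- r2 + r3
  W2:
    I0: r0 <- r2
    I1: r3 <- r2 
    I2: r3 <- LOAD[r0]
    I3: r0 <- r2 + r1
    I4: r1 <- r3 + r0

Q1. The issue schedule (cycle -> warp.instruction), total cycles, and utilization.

cycle 0: W0.I0
cycle 1: W1.I0
cycle 2: W2.I0
cycle 3: W1.I1
cycle 4: W2.I1
cycle 5: W1.I2
cycle 6: W2.I2
cycle 7: W0.I1
cycle 8: W2.I3
cycle 9: W0.I2
cycle 10: W1.I3
cycle 11: idle
cycle 12: W2.I4
cycle 13: idle
cycle 14: idle
cycle 15: W0.I3
cycle 16: W1.I4
cycle 17: W0.I4
cycle 18: W1.I5

Answer: 19 cycles, utilization 16/19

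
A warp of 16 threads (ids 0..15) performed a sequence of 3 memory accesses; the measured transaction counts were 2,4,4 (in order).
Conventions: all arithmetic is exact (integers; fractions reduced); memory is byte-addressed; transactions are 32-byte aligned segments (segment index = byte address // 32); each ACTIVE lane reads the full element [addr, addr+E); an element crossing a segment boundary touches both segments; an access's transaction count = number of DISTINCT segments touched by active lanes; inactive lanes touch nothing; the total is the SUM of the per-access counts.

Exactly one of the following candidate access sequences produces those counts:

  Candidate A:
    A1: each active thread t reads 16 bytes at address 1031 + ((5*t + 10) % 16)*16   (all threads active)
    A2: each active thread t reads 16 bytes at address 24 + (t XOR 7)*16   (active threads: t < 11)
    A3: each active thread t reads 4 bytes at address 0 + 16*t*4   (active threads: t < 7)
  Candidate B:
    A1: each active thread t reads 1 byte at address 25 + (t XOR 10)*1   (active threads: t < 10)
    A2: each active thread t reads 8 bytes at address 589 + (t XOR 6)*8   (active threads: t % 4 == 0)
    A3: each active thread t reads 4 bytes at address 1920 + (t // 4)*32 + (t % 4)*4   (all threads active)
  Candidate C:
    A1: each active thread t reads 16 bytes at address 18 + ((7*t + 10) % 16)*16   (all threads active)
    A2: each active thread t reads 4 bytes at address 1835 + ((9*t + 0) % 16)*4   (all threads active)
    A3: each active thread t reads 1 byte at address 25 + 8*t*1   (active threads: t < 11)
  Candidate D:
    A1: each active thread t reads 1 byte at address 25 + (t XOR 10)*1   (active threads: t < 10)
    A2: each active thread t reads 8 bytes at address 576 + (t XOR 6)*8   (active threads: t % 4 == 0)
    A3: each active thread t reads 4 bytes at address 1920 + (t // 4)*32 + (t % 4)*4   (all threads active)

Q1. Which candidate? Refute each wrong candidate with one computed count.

A: A1 gives 9 transactions, not 2
B: A2 gives 5 transactions, not 4
C: A1 gives 9 transactions, not 2
D: all counts match (2,4,4)

Answer: D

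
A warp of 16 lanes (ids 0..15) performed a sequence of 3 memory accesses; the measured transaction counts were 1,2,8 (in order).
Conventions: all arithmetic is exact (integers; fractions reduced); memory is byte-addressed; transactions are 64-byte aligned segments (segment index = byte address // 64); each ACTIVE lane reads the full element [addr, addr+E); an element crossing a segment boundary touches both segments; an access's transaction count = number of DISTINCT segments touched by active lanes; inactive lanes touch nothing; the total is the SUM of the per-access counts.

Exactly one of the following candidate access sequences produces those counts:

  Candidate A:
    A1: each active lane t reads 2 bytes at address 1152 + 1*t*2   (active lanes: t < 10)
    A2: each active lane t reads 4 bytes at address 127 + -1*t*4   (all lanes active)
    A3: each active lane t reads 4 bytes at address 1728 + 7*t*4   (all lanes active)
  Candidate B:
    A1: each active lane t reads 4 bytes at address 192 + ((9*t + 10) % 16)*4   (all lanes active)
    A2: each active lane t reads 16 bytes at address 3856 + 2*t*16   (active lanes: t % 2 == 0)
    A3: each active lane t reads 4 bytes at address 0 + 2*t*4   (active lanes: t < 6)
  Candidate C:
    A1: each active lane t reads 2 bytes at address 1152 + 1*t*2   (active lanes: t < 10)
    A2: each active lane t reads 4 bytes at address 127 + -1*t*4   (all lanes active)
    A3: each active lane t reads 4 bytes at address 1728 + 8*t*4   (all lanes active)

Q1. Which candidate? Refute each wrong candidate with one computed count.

A: A3 gives 7 transactions, not 8
B: A2 gives 8 transactions, not 2
C: all counts match (1,2,8)

Answer: C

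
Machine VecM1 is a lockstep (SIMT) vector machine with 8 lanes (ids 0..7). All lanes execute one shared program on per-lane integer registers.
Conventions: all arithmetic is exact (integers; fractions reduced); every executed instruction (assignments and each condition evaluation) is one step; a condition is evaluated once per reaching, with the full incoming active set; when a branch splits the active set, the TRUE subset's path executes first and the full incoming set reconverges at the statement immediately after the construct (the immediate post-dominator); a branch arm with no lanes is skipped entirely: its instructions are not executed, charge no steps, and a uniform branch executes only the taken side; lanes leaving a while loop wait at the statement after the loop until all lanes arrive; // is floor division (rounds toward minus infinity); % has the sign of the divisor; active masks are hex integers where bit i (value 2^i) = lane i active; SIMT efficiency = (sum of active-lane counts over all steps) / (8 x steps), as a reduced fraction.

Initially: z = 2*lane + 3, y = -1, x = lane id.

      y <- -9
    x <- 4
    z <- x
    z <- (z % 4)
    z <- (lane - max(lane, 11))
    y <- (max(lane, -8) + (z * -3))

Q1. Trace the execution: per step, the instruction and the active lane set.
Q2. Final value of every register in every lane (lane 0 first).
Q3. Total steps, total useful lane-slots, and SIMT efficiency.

step 0: y <- -9                      0xff
step 1: x <- 4                       0xff
step 2: z <- x                       0xff
step 3: z <- (z % 4)                 0xff
step 4: z <- (lane - max(lane, 11))  0xff
step 5: y <- (max(lane, -8) + (z * -3)) 0xff

Answer: 6 steps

z: -11,-10,-9,-8,-7,-6,-5,-4
y: 33,31,29,27,25,23,21,19
x: 4,4,4,4,4,4,4,4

steps = 6; useful = 48; efficiency = 48/48 = 1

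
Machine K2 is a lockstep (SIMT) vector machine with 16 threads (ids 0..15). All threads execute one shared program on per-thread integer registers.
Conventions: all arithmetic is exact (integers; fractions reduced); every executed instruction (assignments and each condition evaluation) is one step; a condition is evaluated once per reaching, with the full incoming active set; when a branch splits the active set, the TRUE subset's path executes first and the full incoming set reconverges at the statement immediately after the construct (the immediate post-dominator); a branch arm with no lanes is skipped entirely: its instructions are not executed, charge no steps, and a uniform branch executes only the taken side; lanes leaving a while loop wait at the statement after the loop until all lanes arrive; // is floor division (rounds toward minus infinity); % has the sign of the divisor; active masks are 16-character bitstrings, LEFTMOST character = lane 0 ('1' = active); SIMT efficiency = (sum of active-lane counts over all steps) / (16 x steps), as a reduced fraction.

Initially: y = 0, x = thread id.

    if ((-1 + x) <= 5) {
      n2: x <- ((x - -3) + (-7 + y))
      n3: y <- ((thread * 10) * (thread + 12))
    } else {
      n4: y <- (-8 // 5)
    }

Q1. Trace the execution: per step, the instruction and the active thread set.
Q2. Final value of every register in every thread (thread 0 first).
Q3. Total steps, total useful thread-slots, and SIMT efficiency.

step 0: eval ((-1 + x) <= 5)         1111111111111111
step 1: x <- ((x - -3) + (-7 + y))   1111111000000000
step 2: y <- ((thread * 10) * (thread + 12)) 1111111000000000
step 3: y <- (-8 // 5)               0000000111111111

Answer: 4 steps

y: 0,130,280,450,640,850,1080,-2,-2,-2,-2,-2,-2,-2,-2,-2
x: -4,-3,-2,-1,0,1,2,7,8,9,10,11,12,13,14,15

steps = 4; useful = 39; efficiency = 39/64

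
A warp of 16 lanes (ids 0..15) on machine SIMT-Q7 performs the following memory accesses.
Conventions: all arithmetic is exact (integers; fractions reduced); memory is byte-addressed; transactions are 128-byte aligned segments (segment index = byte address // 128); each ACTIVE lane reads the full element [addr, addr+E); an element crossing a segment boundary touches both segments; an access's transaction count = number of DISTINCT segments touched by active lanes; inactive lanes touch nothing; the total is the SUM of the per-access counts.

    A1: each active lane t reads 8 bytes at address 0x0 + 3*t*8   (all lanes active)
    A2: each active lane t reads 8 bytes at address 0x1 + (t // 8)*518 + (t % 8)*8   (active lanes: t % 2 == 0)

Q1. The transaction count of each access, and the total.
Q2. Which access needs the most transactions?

A1: 3 transactions
A2: 2 transactions

Answer: 3,2; total 5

Answer: A1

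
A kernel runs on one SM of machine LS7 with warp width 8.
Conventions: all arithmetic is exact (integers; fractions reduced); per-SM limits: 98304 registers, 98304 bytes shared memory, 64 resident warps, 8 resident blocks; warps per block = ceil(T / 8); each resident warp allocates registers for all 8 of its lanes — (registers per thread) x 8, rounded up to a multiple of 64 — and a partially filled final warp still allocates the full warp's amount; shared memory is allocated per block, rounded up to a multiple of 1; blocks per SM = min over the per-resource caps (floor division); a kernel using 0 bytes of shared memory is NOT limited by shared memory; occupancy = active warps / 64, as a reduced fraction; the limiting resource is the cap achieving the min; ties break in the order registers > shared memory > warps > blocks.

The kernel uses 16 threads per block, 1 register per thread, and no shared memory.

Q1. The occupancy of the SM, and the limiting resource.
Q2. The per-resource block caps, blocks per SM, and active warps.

Answer: occupancy 1/4, limited by blocks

registers: 768 blocks
shared memory: no limit (kernel uses none)
warps: 32 blocks
blocks: 8 blocks

Answer: 8 blocks, 16 active warps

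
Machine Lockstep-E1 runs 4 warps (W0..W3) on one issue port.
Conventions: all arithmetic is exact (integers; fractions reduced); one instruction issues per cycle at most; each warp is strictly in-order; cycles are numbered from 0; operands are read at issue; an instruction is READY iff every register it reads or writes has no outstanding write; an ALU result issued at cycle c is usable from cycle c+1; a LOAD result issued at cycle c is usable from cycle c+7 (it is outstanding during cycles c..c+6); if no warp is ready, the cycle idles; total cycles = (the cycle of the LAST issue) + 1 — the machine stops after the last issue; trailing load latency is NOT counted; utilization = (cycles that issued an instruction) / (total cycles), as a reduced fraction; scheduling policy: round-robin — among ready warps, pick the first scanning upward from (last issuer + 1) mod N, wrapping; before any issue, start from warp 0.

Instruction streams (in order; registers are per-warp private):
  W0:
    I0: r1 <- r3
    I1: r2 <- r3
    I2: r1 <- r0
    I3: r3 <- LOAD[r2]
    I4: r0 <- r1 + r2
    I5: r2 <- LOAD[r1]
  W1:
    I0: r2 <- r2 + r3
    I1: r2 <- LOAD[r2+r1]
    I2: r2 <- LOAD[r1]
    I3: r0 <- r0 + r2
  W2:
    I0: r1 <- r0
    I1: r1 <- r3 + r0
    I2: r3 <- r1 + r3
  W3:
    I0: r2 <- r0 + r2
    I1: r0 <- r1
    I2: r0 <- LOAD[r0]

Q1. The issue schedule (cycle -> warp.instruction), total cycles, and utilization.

cycle 0: W0.I0
cycle 1: W1.I0
cycle 2: W2.I0
cycle 3: W3.I0
cycle 4: W0.I1
cycle 5: W1.I1
cycle 6: W2.I1
cycle 7: W3.I1
cycle 8: W0.I2
cycle 9: W2.I2
cycle 10: W3.I2
cycle 11: W0.I3
cycle 12: W1.I2
cycle 13: W0.I4
cycle 14: W0.I5
cycle 15: idle
cycle 16: idle
cycle 17: idle
cycle 18: idle
cycle 19: W1.I3

Answer: 20 cycles, utilization 4/5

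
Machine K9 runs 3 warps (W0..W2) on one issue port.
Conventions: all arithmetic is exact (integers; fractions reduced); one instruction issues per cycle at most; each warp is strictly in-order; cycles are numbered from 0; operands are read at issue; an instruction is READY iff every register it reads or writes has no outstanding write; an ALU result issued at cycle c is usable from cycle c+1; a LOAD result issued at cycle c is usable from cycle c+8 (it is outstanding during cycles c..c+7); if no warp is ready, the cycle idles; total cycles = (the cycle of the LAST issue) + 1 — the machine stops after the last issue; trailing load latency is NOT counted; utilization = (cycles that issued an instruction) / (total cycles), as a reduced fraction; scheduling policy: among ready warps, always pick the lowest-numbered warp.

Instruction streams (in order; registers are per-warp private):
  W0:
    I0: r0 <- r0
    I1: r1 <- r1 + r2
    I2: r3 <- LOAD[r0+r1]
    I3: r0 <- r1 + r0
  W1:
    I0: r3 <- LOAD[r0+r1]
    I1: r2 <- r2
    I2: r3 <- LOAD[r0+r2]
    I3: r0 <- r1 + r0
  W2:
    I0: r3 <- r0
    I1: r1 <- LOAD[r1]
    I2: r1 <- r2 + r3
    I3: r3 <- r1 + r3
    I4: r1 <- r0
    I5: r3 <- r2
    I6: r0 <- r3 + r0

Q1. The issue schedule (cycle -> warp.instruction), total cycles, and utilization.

cycle 0: W0.I0
cycle 1: W0.I1
cycle 2: W0.I2
cycle 3: W0.I3
cycle 4: W1.I0
cycle 5: W1.I1
cycle 6: W2.I0
cycle 7: W2.I1
cycle 8: idle
cycle 9: idle
cycle 10: idle
cycle 11: idle
cycle 12: W1.I2
cycle 13: W1.I3
cycle 14: idle
cycle 15: W2.I2
cycle 16: W2.I3
cycle 17: W2.I4
cycle 18: W2.I5
cycle 19: W2.I6

Answer: 20 cycles, utilization 3/4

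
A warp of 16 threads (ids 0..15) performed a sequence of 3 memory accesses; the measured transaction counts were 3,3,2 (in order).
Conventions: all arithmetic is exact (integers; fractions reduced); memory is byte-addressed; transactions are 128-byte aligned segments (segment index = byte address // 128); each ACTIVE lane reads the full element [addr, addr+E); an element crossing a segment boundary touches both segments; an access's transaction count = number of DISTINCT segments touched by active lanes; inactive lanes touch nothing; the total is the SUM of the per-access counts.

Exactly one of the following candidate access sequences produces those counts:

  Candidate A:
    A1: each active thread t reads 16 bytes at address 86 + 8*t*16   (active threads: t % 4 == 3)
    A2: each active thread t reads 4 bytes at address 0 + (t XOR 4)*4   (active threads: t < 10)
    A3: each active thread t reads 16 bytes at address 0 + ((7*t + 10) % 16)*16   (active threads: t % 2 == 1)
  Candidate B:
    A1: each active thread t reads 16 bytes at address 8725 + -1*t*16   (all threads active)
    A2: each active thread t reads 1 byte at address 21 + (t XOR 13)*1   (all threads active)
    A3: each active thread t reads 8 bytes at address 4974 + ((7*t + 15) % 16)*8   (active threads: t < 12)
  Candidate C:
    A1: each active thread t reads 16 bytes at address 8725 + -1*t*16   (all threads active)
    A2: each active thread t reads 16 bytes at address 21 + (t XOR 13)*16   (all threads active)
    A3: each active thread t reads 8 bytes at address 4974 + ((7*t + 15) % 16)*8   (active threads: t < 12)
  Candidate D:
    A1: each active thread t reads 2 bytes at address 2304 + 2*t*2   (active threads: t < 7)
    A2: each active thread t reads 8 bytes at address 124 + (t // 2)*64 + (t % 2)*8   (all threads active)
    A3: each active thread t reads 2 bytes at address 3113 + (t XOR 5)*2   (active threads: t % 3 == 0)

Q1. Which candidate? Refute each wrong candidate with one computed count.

A: A1 gives 4 transactions, not 3
B: A2 gives 1 transaction, not 3
D: A1 gives 1 transaction, not 3
C: all counts match (3,3,2)

Answer: C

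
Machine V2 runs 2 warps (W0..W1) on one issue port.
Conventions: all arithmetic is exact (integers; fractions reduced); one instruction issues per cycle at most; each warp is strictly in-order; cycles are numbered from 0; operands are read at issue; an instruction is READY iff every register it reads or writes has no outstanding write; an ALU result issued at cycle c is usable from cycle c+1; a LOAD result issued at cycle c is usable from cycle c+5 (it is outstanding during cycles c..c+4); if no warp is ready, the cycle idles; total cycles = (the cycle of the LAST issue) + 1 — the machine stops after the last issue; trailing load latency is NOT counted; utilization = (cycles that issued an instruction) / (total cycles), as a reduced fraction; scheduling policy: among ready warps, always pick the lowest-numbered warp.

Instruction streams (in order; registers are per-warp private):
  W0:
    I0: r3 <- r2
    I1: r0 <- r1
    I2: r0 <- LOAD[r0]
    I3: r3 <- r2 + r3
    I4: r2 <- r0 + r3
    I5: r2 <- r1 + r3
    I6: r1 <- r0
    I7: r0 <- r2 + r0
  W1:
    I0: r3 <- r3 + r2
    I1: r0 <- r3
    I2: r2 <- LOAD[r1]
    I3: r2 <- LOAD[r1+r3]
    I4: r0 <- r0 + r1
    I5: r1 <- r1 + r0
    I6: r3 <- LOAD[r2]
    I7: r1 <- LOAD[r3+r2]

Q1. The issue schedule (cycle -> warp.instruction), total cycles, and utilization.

cycle 0: W0.I0
cycle 1: W0.I1
cycle 2: W0.I2
cycle 3: W0.I3
cycle 4: W1.I0
cycle 5: W1.I1
cycle 6: W1.I2
cycle 7: W0.I4
cycle 8: W0.I5
cycle 9: W0.I6
cycle 10: W0.I7
cycle 11: W1.I3
cycle 12: W1.I4
cycle 13: W1.I5
cycle 14: idle
cycle 15: idle
cycle 16: W1.I6
cycle 17: idle
cycle 18: idle
cycle 19: idle
cycle 20: idle
cycle 21: W1.I7

Answer: 22 cycles, utilization 8/11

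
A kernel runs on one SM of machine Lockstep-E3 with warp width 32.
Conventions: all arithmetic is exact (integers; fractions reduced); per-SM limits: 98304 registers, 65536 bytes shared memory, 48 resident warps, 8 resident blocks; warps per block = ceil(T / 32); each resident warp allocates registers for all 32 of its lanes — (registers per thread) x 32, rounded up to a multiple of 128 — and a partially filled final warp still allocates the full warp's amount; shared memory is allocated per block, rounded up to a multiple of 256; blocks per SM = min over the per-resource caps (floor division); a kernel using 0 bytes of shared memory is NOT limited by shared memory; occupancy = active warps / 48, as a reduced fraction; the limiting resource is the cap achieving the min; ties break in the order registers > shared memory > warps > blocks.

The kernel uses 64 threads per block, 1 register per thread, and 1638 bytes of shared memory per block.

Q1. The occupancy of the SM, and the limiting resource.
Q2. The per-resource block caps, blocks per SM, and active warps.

Answer: occupancy 1/3, limited by blocks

registers: 384 blocks
shared memory: 36 blocks
warps: 24 blocks
blocks: 8 blocks

Answer: 8 blocks, 16 active warps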